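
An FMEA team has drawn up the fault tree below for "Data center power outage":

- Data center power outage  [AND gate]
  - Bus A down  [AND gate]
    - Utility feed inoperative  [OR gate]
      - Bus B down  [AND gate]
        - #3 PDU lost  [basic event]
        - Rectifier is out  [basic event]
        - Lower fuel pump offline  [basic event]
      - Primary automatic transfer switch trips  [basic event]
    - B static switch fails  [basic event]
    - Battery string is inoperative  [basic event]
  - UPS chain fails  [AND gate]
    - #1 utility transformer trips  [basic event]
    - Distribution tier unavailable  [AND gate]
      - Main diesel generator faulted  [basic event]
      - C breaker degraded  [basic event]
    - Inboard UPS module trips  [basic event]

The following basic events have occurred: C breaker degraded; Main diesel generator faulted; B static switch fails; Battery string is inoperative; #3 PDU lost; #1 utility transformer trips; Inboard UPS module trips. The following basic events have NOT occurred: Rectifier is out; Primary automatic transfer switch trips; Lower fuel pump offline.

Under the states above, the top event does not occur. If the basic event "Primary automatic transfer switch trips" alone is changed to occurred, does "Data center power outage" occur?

Counterfactual: set "Primary automatic transfer switch trips" to occurred.
Bus B down [AND]: #3 PDU lost=occurs, Rectifier is out=not, Lower fuel pump offline=not → not all inputs occur → does not occur.
Utility feed inoperative [OR]: Bus B down=not, Primary automatic transfer switch trips=occurs → at least one input occurs → occurs.
Bus A down [AND]: Utility feed inoperative=occurs, B static switch fails=occurs, Battery string is inoperative=occurs → all inputs occur → occurs.
Distribution tier unavailable [AND]: Main diesel generator faulted=occurs, C breaker degraded=occurs → all inputs occur → occurs.
UPS chain fails [AND]: #1 utility transformer trips=occurs, Distribution tier unavailable=occurs, Inboard UPS module trips=occurs → all inputs occur → occurs.
Data center power outage [AND]: Bus A down=occurs, UPS chain fails=occurs → all inputs occur → occurs.

Yes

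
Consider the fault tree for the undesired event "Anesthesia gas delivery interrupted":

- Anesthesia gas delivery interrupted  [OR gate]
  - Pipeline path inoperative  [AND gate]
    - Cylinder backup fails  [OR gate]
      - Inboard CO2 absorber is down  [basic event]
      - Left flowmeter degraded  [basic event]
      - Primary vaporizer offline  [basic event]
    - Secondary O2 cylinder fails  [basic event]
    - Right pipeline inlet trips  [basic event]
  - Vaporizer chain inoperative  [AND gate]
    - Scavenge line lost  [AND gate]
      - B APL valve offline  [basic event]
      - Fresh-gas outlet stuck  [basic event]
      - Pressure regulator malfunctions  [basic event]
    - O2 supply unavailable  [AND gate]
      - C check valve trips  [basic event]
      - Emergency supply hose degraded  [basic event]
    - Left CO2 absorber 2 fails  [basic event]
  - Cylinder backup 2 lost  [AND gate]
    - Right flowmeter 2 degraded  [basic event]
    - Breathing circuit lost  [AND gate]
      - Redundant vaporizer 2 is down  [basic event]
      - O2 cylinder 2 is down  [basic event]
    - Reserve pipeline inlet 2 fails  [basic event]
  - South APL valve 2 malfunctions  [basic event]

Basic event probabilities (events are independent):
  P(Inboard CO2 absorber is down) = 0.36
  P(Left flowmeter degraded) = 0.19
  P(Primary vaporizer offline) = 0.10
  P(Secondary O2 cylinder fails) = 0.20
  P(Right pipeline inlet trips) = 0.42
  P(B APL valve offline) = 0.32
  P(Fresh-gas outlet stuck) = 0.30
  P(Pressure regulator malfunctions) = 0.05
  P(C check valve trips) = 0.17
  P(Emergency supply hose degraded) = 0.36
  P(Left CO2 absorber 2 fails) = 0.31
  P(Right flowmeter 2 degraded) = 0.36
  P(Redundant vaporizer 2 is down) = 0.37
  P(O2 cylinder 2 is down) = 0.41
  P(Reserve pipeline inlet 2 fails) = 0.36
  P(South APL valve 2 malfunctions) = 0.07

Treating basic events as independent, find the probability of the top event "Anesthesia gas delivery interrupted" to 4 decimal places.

P(Cylinder backup fails) [OR] = 1 − (1−0.36) × (1−0.19) × (1−0.10) = 0.533440
P(Pipeline path inoperative) [AND] = 0.533440 × 0.20 × 0.42 = 0.044809
P(Scavenge line lost) [AND] = 0.32 × 0.30 × 0.05 = 0.004800
P(O2 supply unavailable) [AND] = 0.17 × 0.36 = 0.061200
P(Vaporizer chain inoperative) [AND] = 0.004800 × 0.061200 × 0.31 = 0.000091
P(Breathing circuit lost) [AND] = 0.37 × 0.41 = 0.151700
P(Cylinder backup 2 lost) [AND] = 0.36 × 0.151700 × 0.36 = 0.019660
P(Anesthesia gas delivery interrupted) [OR] = 1 − (1−0.044809) × (1−0.000091) × (1−0.019660) × (1−0.07) = 0.129216
Rounded to 4 decimal places: P(Anesthesia gas delivery interrupted) ≈ 0.1292.

0.1292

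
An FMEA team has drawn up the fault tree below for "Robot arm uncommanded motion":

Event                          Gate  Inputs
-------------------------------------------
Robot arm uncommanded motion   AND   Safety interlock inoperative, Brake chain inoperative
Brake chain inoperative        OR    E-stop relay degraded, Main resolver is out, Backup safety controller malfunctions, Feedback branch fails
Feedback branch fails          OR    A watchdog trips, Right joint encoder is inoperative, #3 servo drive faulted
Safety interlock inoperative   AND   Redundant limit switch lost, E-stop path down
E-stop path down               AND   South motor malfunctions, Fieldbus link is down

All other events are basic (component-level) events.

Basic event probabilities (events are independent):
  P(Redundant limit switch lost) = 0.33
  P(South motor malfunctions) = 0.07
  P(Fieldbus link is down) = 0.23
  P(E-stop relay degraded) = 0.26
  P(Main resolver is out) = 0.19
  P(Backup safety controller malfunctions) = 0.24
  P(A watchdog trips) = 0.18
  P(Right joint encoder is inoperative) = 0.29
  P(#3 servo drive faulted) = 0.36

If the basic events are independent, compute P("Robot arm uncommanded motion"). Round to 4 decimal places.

P(E-stop path down) [AND] = 0.07 × 0.23 = 0.016100
P(Safety interlock inoperative) [AND] = 0.33 × 0.016100 = 0.005313
P(Feedback branch fails) [OR] = 1 − (1−0.18) × (1−0.29) × (1−0.36) = 0.627392
P(Brake chain inoperative) [OR] = 1 − (1−0.26) × (1−0.19) × (1−0.24) × (1−0.627392) = 0.830261
P(Robot arm uncommanded motion) [AND] = 0.005313 × 0.830261 = 0.004411
Rounded to 4 decimal places: P(Robot arm uncommanded motion) ≈ 0.0044.

0.0044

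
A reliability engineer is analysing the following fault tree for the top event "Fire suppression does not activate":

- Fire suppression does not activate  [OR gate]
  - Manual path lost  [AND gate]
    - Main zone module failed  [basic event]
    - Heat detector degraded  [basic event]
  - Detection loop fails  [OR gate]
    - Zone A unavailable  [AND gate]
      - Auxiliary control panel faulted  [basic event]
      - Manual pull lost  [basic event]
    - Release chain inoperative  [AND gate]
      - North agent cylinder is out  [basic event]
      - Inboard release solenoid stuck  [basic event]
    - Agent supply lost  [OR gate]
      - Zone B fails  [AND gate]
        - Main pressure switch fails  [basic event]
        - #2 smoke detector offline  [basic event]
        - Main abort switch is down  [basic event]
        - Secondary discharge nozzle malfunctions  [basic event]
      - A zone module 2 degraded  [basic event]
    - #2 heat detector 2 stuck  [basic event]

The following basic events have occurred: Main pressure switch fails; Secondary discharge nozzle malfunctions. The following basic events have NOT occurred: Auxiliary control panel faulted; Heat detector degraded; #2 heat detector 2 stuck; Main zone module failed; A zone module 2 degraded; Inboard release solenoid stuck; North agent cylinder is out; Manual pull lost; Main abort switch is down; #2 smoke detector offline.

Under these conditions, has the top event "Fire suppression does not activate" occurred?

No

Manual path lost [AND]: Main zone module failed=not, Heat detector degraded=not → not all inputs occur → does not occur.
Zone A unavailable [AND]: Auxiliary control panel faulted=not, Manual pull lost=not → not all inputs occur → does not occur.
Release chain inoperative [AND]: North agent cylinder is out=not, Inboard release solenoid stuck=not → not all inputs occur → does not occur.
Zone B fails [AND]: Main pressure switch fails=occurs, #2 smoke detector offline=not, Main abort switch is down=not, Secondary discharge nozzle malfunctions=occurs → not all inputs occur → does not occur.
Agent supply lost [OR]: Zone B fails=not, A zone module 2 degraded=not → no input occurs → does not occur.
Detection loop fails [OR]: Zone A unavailable=not, Release chain inoperative=not, Agent supply lost=not, #2 heat detector 2 stuck=not → no input occurs → does not occur.
Fire suppression does not activate [OR]: Manual path lost=not, Detection loop fails=not → no input occurs → does not occur.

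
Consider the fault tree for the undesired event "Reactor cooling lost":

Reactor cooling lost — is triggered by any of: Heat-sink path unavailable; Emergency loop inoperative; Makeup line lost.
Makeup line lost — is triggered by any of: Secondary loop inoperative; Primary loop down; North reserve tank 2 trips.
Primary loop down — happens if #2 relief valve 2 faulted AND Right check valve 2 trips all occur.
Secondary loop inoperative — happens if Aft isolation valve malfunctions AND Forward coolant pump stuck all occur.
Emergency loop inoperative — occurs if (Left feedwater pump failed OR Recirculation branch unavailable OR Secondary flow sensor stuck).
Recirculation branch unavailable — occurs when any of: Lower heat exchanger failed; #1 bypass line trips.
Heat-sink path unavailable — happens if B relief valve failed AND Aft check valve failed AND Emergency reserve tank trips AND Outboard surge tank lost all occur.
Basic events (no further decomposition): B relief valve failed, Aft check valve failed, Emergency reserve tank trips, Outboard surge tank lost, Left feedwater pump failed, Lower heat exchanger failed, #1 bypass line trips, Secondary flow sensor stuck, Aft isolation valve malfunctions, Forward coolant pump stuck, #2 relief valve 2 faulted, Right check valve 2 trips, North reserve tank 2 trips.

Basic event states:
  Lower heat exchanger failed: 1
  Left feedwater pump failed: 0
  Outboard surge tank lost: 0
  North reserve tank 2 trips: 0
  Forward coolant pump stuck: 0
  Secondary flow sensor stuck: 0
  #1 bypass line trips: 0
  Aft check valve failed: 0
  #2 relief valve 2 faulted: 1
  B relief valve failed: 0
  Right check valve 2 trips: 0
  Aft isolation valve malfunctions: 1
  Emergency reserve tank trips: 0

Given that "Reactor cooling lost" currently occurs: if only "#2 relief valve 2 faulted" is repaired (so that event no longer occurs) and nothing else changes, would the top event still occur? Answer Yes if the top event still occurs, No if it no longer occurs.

Counterfactual: set "#2 relief valve 2 faulted" to not occurred.
Heat-sink path unavailable [AND]: B relief valve failed=not, Aft check valve failed=not, Emergency reserve tank trips=not, Outboard surge tank lost=not → not all inputs occur → does not occur.
Recirculation branch unavailable [OR]: Lower heat exchanger failed=occurs, #1 bypass line trips=not → at least one input occurs → occurs.
Emergency loop inoperative [OR]: Left feedwater pump failed=not, Recirculation branch unavailable=occurs, Secondary flow sensor stuck=not → at least one input occurs → occurs.
Secondary loop inoperative [AND]: Aft isolation valve malfunctions=occurs, Forward coolant pump stuck=not → not all inputs occur → does not occur.
Primary loop down [AND]: #2 relief valve 2 faulted=not, Right check valve 2 trips=not → not all inputs occur → does not occur.
Makeup line lost [OR]: Secondary loop inoperative=not, Primary loop down=not, North reserve tank 2 trips=not → no input occurs → does not occur.
Reactor cooling lost [OR]: Heat-sink path unavailable=not, Emergency loop inoperative=occurs, Makeup line lost=not → at least one input occurs → occurs.

Yes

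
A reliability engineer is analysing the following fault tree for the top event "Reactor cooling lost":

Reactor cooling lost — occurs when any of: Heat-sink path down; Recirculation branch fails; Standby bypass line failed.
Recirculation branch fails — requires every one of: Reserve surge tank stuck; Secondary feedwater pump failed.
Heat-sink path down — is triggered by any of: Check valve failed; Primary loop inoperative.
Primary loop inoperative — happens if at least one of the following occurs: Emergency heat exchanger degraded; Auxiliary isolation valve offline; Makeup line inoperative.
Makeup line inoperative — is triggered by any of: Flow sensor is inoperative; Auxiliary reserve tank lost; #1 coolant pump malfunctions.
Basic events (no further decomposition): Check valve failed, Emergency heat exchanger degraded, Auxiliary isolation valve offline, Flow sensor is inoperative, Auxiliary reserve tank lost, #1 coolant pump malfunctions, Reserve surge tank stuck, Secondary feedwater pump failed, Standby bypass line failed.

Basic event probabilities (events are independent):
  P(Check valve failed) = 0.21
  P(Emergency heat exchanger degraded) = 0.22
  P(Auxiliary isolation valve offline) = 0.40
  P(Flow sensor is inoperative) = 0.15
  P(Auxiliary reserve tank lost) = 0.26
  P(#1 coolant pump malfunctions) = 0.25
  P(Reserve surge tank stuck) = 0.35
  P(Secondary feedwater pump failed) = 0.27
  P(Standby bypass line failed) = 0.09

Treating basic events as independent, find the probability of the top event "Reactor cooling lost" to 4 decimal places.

0.8563

P(Makeup line inoperative) [OR] = 1 − (1−0.15) × (1−0.26) × (1−0.25) = 0.528250
P(Primary loop inoperative) [OR] = 1 − (1−0.22) × (1−0.40) × (1−0.528250) = 0.779221
P(Heat-sink path down) [OR] = 1 − (1−0.21) × (1−0.779221) = 0.825585
P(Recirculation branch fails) [AND] = 0.35 × 0.27 = 0.094500
P(Reactor cooling lost) [OR] = 1 − (1−0.825585) × (1−0.094500) × (1−0.09) = 0.856281
Rounded to 4 decimal places: P(Reactor cooling lost) ≈ 0.8563.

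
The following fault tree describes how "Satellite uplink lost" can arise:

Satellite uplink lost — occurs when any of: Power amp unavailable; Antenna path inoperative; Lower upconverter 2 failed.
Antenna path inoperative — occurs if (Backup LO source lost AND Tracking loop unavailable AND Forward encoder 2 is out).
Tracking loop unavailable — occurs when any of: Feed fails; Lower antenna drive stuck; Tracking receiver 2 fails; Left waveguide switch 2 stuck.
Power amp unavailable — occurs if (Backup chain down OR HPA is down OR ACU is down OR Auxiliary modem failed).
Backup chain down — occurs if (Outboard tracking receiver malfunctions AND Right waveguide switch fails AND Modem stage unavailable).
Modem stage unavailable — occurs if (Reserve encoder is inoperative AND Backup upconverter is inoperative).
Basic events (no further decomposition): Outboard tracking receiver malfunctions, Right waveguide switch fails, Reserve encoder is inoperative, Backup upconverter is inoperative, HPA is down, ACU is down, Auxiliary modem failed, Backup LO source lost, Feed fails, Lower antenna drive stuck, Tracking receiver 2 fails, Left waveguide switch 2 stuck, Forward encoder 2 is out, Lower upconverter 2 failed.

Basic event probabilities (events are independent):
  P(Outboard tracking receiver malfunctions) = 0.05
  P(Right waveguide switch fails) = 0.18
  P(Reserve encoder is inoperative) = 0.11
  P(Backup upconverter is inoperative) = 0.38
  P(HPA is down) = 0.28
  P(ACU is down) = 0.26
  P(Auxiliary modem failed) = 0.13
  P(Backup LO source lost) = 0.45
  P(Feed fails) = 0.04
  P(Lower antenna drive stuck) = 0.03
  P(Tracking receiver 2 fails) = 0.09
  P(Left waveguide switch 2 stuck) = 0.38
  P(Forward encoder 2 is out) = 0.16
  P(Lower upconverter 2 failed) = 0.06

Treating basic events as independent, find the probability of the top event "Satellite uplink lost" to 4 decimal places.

P(Modem stage unavailable) [AND] = 0.11 × 0.38 = 0.041800
P(Backup chain down) [AND] = 0.05 × 0.18 × 0.041800 = 0.000376
P(Power amp unavailable) [OR] = 1 − (1−0.000376) × (1−0.28) × (1−0.26) × (1−0.13) = 0.536638
P(Tracking loop unavailable) [OR] = 1 − (1−0.04) × (1−0.03) × (1−0.09) × (1−0.38) = 0.474617
P(Antenna path inoperative) [AND] = 0.45 × 0.474617 × 0.16 = 0.034172
P(Satellite uplink lost) [OR] = 1 − (1−0.536638) × (1−0.034172) × (1−0.06) = 0.579324
Rounded to 4 decimal places: P(Satellite uplink lost) ≈ 0.5793.

0.5793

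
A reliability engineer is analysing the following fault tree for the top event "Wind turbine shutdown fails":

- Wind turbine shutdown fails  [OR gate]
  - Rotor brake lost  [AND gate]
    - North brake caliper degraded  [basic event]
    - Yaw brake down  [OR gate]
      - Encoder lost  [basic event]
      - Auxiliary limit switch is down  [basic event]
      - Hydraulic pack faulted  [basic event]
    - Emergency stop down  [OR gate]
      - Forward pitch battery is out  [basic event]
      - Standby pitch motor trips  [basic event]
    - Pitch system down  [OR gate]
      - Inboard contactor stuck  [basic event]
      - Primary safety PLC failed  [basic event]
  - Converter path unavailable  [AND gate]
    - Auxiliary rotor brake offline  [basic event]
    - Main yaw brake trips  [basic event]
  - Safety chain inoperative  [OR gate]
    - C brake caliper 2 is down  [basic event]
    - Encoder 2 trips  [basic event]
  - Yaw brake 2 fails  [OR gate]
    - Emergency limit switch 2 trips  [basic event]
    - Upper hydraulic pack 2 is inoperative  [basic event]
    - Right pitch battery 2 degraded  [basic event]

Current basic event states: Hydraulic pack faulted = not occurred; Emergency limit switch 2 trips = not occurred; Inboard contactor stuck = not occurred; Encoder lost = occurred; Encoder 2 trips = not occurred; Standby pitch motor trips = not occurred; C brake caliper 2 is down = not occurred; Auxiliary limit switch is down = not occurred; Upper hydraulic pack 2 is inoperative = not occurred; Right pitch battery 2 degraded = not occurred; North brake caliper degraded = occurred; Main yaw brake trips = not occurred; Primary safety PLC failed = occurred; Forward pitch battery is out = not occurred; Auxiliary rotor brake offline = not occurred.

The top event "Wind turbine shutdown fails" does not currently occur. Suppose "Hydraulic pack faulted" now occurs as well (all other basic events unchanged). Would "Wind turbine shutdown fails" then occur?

No

Counterfactual: set "Hydraulic pack faulted" to occurred.
Yaw brake down [OR]: Encoder lost=occurs, Auxiliary limit switch is down=not, Hydraulic pack faulted=occurs → at least one input occurs → occurs.
Emergency stop down [OR]: Forward pitch battery is out=not, Standby pitch motor trips=not → no input occurs → does not occur.
Pitch system down [OR]: Inboard contactor stuck=not, Primary safety PLC failed=occurs → at least one input occurs → occurs.
Rotor brake lost [AND]: North brake caliper degraded=occurs, Yaw brake down=occurs, Emergency stop down=not, Pitch system down=occurs → not all inputs occur → does not occur.
Converter path unavailable [AND]: Auxiliary rotor brake offline=not, Main yaw brake trips=not → not all inputs occur → does not occur.
Safety chain inoperative [OR]: C brake caliper 2 is down=not, Encoder 2 trips=not → no input occurs → does not occur.
Yaw brake 2 fails [OR]: Emergency limit switch 2 trips=not, Upper hydraulic pack 2 is inoperative=not, Right pitch battery 2 degraded=not → no input occurs → does not occur.
Wind turbine shutdown fails [OR]: Rotor brake lost=not, Converter path unavailable=not, Safety chain inoperative=not, Yaw brake 2 fails=not → no input occurs → does not occur.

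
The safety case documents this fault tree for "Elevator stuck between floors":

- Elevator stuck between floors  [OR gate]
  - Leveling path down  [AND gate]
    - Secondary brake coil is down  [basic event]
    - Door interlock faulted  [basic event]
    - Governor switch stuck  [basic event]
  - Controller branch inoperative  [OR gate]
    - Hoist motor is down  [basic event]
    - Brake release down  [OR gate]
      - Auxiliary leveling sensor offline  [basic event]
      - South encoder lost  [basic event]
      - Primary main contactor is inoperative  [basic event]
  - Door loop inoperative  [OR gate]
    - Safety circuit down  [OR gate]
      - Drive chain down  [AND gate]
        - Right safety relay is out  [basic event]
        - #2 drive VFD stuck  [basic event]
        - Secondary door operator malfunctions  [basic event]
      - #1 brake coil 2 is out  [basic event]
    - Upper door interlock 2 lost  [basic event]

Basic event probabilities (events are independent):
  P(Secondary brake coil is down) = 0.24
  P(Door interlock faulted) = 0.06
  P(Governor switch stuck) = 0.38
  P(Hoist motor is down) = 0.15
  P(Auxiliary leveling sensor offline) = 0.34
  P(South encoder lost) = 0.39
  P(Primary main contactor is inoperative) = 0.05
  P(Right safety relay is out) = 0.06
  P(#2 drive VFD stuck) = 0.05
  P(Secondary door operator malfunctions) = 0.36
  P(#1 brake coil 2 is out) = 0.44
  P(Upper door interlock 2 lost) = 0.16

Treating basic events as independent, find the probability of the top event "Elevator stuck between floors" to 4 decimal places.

P(Leveling path down) [AND] = 0.24 × 0.06 × 0.38 = 0.005472
P(Brake release down) [OR] = 1 − (1−0.34) × (1−0.39) × (1−0.05) = 0.617530
P(Controller branch inoperative) [OR] = 1 − (1−0.15) × (1−0.617530) = 0.674901
P(Drive chain down) [AND] = 0.06 × 0.05 × 0.36 = 0.001080
P(Safety circuit down) [OR] = 1 − (1−0.001080) × (1−0.44) = 0.440605
P(Door loop inoperative) [OR] = 1 − (1−0.440605) × (1−0.16) = 0.530108
P(Elevator stuck between floors) [OR] = 1 − (1−0.005472) × (1−0.674901) × (1−0.530108) = 0.848074
Rounded to 4 decimal places: P(Elevator stuck between floors) ≈ 0.8481.

0.8481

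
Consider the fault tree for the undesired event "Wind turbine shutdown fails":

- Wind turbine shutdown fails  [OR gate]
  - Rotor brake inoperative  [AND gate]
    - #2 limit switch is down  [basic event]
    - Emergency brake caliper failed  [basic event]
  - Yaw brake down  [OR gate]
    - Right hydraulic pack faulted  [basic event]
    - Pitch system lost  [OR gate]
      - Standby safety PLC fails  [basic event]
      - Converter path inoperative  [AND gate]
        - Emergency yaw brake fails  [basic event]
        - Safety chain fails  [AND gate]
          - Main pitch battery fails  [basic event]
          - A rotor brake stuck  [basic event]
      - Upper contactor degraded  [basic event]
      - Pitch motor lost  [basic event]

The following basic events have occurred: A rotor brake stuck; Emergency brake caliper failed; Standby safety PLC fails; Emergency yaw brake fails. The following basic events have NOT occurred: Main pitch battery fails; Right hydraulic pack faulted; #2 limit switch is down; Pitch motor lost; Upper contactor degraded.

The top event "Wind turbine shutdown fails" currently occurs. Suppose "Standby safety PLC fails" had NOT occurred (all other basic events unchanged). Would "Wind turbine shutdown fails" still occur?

No

Counterfactual: set "Standby safety PLC fails" to not occurred.
Rotor brake inoperative [AND]: #2 limit switch is down=not, Emergency brake caliper failed=occurs → not all inputs occur → does not occur.
Safety chain fails [AND]: Main pitch battery fails=not, A rotor brake stuck=occurs → not all inputs occur → does not occur.
Converter path inoperative [AND]: Emergency yaw brake fails=occurs, Safety chain fails=not → not all inputs occur → does not occur.
Pitch system lost [OR]: Standby safety PLC fails=not, Converter path inoperative=not, Upper contactor degraded=not, Pitch motor lost=not → no input occurs → does not occur.
Yaw brake down [OR]: Right hydraulic pack faulted=not, Pitch system lost=not → no input occurs → does not occur.
Wind turbine shutdown fails [OR]: Rotor brake inoperative=not, Yaw brake down=not → no input occurs → does not occur.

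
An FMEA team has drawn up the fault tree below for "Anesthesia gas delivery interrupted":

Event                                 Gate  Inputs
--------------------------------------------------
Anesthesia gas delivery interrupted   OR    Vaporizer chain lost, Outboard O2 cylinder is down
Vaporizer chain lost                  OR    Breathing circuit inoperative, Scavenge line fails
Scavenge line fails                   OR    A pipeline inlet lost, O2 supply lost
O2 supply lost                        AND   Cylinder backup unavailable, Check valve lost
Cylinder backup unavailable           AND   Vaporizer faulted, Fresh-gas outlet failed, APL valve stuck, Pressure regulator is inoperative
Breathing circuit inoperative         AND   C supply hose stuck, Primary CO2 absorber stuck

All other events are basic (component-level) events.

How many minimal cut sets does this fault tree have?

4

Breathing circuit inoperative [AND]: one cut set from each child combined → 1 × 1 = 1 cut set(s).
Cylinder backup unavailable [AND]: one cut set from each child combined → 1 × 1 × 1 × 1 = 1 cut set(s).
O2 supply lost [AND]: one cut set from each child combined → 1 × 1 = 1 cut set(s).
Scavenge line fails [OR]: union of children's cut sets → 2 cut set(s).
Vaporizer chain lost [OR]: union of children's cut sets → 3 cut set(s).
Anesthesia gas delivery interrupted [OR]: union of children's cut sets → 4 cut set(s).
Minimal cut sets: {C supply hose stuck, Primary CO2 absorber stuck}; {A pipeline inlet lost}; {APL valve stuck, Check valve lost, Fresh-gas outlet failed, Pressure regulator is inoperative, Vaporizer faulted}; {Outboard O2 cylinder is down}.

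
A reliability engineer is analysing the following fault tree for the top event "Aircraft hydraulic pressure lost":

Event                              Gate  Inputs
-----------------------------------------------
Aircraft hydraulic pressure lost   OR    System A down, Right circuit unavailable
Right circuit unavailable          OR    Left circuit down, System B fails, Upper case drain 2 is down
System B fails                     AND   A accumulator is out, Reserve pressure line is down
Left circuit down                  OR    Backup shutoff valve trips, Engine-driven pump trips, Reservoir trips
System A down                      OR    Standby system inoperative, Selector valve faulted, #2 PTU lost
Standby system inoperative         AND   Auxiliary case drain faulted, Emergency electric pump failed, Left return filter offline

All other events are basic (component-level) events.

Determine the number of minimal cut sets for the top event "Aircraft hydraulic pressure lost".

8

Standby system inoperative [AND]: one cut set from each child combined → 1 × 1 × 1 = 1 cut set(s).
System A down [OR]: union of children's cut sets → 3 cut set(s).
Left circuit down [OR]: union of children's cut sets → 3 cut set(s).
System B fails [AND]: one cut set from each child combined → 1 × 1 = 1 cut set(s).
Right circuit unavailable [OR]: union of children's cut sets → 5 cut set(s).
Aircraft hydraulic pressure lost [OR]: union of children's cut sets → 8 cut set(s).
Minimal cut sets: {Auxiliary case drain faulted, Emergency electric pump failed, Left return filter offline}; {Selector valve faulted}; {#2 PTU lost}; {Backup shutoff valve trips}; {Engine-driven pump trips}; {Reservoir trips}; {A accumulator is out, Reserve pressure line is down}; {Upper case drain 2 is down}.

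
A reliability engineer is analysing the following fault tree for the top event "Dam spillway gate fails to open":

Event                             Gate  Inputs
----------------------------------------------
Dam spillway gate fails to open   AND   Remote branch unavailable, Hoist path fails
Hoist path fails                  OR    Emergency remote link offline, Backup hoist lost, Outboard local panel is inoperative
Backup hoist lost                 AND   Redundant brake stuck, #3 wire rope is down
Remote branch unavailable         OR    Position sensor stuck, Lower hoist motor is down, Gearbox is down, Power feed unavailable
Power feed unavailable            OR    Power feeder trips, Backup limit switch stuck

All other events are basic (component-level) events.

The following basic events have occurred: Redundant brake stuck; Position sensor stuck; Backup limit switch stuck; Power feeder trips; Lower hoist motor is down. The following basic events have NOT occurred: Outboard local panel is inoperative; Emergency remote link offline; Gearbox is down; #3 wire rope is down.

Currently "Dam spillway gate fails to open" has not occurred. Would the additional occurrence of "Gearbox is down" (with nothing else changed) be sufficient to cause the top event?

Counterfactual: set "Gearbox is down" to occurred.
Power feed unavailable [OR]: Power feeder trips=occurs, Backup limit switch stuck=occurs → at least one input occurs → occurs.
Remote branch unavailable [OR]: Position sensor stuck=occurs, Lower hoist motor is down=occurs, Gearbox is down=occurs, Power feed unavailable=occurs → at least one input occurs → occurs.
Backup hoist lost [AND]: Redundant brake stuck=occurs, #3 wire rope is down=not → not all inputs occur → does not occur.
Hoist path fails [OR]: Emergency remote link offline=not, Backup hoist lost=not, Outboard local panel is inoperative=not → no input occurs → does not occur.
Dam spillway gate fails to open [AND]: Remote branch unavailable=occurs, Hoist path fails=not → not all inputs occur → does not occur.

No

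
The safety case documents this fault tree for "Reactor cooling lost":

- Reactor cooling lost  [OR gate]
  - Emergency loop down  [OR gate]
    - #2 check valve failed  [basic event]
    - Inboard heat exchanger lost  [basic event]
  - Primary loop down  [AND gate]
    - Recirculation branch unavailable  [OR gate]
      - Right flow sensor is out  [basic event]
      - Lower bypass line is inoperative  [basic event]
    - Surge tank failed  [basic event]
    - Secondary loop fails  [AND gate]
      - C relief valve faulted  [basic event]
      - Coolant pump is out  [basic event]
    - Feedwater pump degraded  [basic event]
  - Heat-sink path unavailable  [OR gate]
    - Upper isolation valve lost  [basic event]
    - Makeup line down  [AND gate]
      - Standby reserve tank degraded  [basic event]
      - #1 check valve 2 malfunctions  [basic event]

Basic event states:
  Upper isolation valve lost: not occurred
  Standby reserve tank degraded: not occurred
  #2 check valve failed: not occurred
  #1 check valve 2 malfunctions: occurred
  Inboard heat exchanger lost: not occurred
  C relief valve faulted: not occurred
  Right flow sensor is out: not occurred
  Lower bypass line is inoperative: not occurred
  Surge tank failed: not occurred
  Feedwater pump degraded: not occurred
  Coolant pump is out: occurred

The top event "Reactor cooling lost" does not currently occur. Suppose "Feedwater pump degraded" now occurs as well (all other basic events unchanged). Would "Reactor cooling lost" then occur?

Counterfactual: set "Feedwater pump degraded" to occurred.
Emergency loop down [OR]: #2 check valve failed=not, Inboard heat exchanger lost=not → no input occurs → does not occur.
Recirculation branch unavailable [OR]: Right flow sensor is out=not, Lower bypass line is inoperative=not → no input occurs → does not occur.
Secondary loop fails [AND]: C relief valve faulted=not, Coolant pump is out=occurs → not all inputs occur → does not occur.
Primary loop down [AND]: Recirculation branch unavailable=not, Surge tank failed=not, Secondary loop fails=not, Feedwater pump degraded=occurs → not all inputs occur → does not occur.
Makeup line down [AND]: Standby reserve tank degraded=not, #1 check valve 2 malfunctions=occurs → not all inputs occur → does not occur.
Heat-sink path unavailable [OR]: Upper isolation valve lost=not, Makeup line down=not → no input occurs → does not occur.
Reactor cooling lost [OR]: Emergency loop down=not, Primary loop down=not, Heat-sink path unavailable=not → no input occurs → does not occur.

No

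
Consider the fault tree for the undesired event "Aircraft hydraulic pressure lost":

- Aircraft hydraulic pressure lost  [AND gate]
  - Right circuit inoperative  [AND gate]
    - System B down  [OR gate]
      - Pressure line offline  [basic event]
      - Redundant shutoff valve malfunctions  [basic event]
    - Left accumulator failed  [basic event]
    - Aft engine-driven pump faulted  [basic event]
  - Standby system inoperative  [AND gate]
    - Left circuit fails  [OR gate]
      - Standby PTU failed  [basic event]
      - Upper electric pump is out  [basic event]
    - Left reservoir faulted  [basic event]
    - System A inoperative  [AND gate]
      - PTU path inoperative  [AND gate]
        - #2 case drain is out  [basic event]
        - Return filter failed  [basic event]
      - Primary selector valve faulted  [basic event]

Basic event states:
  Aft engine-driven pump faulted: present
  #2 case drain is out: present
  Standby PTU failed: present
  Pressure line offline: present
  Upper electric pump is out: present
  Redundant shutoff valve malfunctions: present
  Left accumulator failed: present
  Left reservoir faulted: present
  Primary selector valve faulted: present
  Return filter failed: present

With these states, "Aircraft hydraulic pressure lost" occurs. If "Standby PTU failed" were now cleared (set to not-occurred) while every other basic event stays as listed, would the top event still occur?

Yes

Counterfactual: set "Standby PTU failed" to not occurred.
System B down [OR]: Pressure line offline=occurs, Redundant shutoff valve malfunctions=occurs → at least one input occurs → occurs.
Right circuit inoperative [AND]: System B down=occurs, Left accumulator failed=occurs, Aft engine-driven pump faulted=occurs → all inputs occur → occurs.
Left circuit fails [OR]: Standby PTU failed=not, Upper electric pump is out=occurs → at least one input occurs → occurs.
PTU path inoperative [AND]: #2 case drain is out=occurs, Return filter failed=occurs → all inputs occur → occurs.
System A inoperative [AND]: PTU path inoperative=occurs, Primary selector valve faulted=occurs → all inputs occur → occurs.
Standby system inoperative [AND]: Left circuit fails=occurs, Left reservoir faulted=occurs, System A inoperative=occurs → all inputs occur → occurs.
Aircraft hydraulic pressure lost [AND]: Right circuit inoperative=occurs, Standby system inoperative=occurs → all inputs occur → occurs.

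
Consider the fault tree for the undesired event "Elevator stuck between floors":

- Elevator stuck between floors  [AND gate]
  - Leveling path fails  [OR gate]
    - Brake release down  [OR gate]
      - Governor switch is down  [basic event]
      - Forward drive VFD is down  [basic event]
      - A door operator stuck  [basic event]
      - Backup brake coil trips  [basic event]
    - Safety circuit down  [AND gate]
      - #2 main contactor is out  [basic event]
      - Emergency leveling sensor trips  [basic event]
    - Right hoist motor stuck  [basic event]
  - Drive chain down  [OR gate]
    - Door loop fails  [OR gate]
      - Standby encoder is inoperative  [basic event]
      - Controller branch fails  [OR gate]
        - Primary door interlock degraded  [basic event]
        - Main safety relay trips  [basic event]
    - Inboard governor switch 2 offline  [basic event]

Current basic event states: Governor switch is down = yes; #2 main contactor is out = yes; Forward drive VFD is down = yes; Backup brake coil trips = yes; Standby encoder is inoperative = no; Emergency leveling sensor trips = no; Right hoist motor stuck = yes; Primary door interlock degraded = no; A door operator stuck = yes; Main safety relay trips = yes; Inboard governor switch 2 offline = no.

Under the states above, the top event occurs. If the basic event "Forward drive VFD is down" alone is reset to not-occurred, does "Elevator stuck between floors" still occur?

Yes

Counterfactual: set "Forward drive VFD is down" to not occurred.
Brake release down [OR]: Governor switch is down=occurs, Forward drive VFD is down=not, A door operator stuck=occurs, Backup brake coil trips=occurs → at least one input occurs → occurs.
Safety circuit down [AND]: #2 main contactor is out=occurs, Emergency leveling sensor trips=not → not all inputs occur → does not occur.
Leveling path fails [OR]: Brake release down=occurs, Safety circuit down=not, Right hoist motor stuck=occurs → at least one input occurs → occurs.
Controller branch fails [OR]: Primary door interlock degraded=not, Main safety relay trips=occurs → at least one input occurs → occurs.
Door loop fails [OR]: Standby encoder is inoperative=not, Controller branch fails=occurs → at least one input occurs → occurs.
Drive chain down [OR]: Door loop fails=occurs, Inboard governor switch 2 offline=not → at least one input occurs → occurs.
Elevator stuck between floors [AND]: Leveling path fails=occurs, Drive chain down=occurs → all inputs occur → occurs.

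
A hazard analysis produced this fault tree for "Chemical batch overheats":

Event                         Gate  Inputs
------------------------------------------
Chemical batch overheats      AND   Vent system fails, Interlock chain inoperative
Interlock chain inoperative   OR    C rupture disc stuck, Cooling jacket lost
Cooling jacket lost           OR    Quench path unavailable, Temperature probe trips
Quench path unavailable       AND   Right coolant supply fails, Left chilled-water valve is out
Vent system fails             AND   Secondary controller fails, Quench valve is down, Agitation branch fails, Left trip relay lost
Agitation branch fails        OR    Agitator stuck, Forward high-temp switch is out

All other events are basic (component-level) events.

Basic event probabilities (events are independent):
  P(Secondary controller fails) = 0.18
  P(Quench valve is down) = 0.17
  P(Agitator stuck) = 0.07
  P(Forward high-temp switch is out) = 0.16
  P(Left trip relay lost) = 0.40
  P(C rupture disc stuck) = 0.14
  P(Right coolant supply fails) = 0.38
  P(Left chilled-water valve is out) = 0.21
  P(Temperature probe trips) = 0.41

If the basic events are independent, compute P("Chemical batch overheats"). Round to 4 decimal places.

0.0014

P(Agitation branch fails) [OR] = 1 − (1−0.07) × (1−0.16) = 0.218800
P(Vent system fails) [AND] = 0.18 × 0.17 × 0.218800 × 0.40 = 0.002678
P(Quench path unavailable) [AND] = 0.38 × 0.21 = 0.079800
P(Cooling jacket lost) [OR] = 1 − (1−0.079800) × (1−0.41) = 0.457082
P(Interlock chain inoperative) [OR] = 1 − (1−0.14) × (1−0.457082) = 0.533091
P(Chemical batch overheats) [AND] = 0.002678 × 0.533091 = 0.001428
Rounded to 4 decimal places: P(Chemical batch overheats) ≈ 0.0014.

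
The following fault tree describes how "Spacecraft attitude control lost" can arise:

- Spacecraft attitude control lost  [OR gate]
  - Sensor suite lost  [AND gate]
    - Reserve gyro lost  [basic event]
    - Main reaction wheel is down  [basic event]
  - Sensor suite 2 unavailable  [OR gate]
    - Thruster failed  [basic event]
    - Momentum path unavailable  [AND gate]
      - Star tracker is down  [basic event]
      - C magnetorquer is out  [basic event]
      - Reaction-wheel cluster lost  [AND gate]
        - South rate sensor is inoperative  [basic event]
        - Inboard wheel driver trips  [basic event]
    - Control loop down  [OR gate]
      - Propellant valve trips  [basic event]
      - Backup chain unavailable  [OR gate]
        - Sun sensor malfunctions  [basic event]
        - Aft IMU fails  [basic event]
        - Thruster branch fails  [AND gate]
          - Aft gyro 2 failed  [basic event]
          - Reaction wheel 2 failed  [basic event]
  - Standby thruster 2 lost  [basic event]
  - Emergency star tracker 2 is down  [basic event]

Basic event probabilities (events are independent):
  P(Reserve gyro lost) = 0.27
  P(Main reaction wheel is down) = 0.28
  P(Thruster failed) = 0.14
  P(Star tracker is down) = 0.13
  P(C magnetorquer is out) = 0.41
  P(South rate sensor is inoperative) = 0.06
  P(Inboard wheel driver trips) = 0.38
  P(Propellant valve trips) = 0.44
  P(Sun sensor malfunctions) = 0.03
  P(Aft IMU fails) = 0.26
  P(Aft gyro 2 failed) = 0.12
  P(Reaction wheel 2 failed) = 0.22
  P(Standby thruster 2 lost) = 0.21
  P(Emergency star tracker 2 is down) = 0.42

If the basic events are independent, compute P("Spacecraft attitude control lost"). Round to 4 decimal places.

P(Sensor suite lost) [AND] = 0.27 × 0.28 = 0.075600
P(Reaction-wheel cluster lost) [AND] = 0.06 × 0.38 = 0.022800
P(Momentum path unavailable) [AND] = 0.13 × 0.41 × 0.022800 = 0.001215
P(Thruster branch fails) [AND] = 0.12 × 0.22 = 0.026400
P(Backup chain unavailable) [OR] = 1 − (1−0.03) × (1−0.26) × (1−0.026400) = 0.301150
P(Control loop down) [OR] = 1 − (1−0.44) × (1−0.301150) = 0.608644
P(Sensor suite 2 unavailable) [OR] = 1 − (1−0.14) × (1−0.001215) × (1−0.608644) = 0.663843
P(Spacecraft attitude control lost) [OR] = 1 − (1−0.075600) × (1−0.663843) × (1−0.21) × (1−0.42) = 0.857617
Rounded to 4 decimal places: P(Spacecraft attitude control lost) ≈ 0.8576.

0.8576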